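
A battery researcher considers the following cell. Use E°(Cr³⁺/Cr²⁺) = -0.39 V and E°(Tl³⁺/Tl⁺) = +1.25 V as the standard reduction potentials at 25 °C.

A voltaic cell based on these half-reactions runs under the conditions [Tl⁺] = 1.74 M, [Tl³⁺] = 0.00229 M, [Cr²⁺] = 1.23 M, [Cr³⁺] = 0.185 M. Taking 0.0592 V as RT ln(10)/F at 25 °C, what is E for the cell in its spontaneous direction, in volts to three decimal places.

Tl³⁺/Tl⁺ is the cathode (higher E°), Cr³⁺/Cr²⁺ the anode: E°cell = +1.25 − (-0.39) = +1.64 V, n = 2.
Overall: Tl³⁺(aq) + 2 Cr²⁺(aq) → Tl⁺(aq) + 2 Cr³⁺(aq)
Q = [Tl⁺]·[Cr³⁺]^2 / ([Tl³⁺]·[Cr²⁺]^2); log Q = 1.235.
E = E° − (0.0592/n) log Q = +1.64 − (0.0592/2)(1.235) = +1.603 V.

+1.603 V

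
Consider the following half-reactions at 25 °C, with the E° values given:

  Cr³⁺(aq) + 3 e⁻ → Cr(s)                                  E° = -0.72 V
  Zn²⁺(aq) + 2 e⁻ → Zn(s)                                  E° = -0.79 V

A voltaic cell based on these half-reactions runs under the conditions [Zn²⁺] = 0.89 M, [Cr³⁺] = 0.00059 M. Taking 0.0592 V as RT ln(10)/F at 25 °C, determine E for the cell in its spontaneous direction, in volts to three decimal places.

Cr³⁺/Cr is the cathode (higher E°), Zn²⁺/Zn the anode: E°cell = -0.72 − (-0.79) = +0.07 V, n = 6.
Overall: 2 Cr³⁺(aq) + 3 Zn(s) → 2 Cr(s) + 3 Zn²⁺(aq)
Q = [Zn²⁺]^3 / ([Cr³⁺]^2); log Q = 6.306.
E = E° − (0.0592/n) log Q = +0.07 − (0.0592/6)(6.306) = +0.008 V.

+0.008 V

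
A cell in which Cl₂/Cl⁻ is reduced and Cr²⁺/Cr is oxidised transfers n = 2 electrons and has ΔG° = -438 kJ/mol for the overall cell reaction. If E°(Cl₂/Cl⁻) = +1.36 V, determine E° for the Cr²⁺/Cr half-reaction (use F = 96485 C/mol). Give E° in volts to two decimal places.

-0.91 V

E°cell = −ΔG°/(nF) = −(-438×10³)/((2)(96485)) = +2.270 V.
Since Cl₂/Cl⁻ is the cathode and Cr²⁺/Cr the anode, E°cell = E°(Cl₂/Cl⁻) − E°(Cr²⁺/Cr).
So E°(Cr²⁺/Cr) = E°(Cl₂/Cl⁻) − E°cell = (+1.36) − (+2.270) = -0.91 V.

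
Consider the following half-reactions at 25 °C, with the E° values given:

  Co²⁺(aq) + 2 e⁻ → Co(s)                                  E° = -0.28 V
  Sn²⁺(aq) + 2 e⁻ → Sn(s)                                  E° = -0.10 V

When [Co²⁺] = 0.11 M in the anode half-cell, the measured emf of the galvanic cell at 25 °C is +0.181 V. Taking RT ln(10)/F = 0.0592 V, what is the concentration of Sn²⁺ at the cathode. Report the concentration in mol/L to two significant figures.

0.12 M

Sn²⁺/Sn is the cathode, Co²⁺/Co the anode: E°cell = +0.18 V, n = 2.
Overall reaction: Sn²⁺(aq) + Co(s) → Sn(s) + Co²⁺(aq); Q = [Co²⁺]^1/[Sn²⁺]^1.
From E = E° − (0.0592/n) log Q: log Q = (E° − E)·n/0.0592 = (+0.18 − (+0.181))·2/0.0592 = -0.0338.
So 1·log[Sn²⁺] = 1·log(0.11) − log Q = -0.9586 − (-0.0338) = -0.9248; [Sn²⁺] = 10^(-0.9248) ≈ 0.12 M.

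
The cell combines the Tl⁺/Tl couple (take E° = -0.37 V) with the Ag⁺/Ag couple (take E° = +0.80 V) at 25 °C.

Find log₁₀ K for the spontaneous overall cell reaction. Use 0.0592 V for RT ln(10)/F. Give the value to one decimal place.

Cathode: Ag⁺/Ag; anode: Tl⁺/Tl. E°cell = +1.17 V, n = 1.
log K = nE°cell / 0.0592 = (1)(+1.17) / 0.0592 = 19.8.

19.8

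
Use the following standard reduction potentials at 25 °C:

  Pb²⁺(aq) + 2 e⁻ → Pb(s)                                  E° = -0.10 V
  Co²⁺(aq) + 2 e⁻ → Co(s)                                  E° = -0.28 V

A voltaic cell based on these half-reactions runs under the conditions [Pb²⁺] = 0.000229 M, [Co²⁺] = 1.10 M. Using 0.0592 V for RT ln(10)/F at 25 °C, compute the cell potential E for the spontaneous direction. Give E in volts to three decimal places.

Pb²⁺/Pb is the cathode (higher E°), Co²⁺/Co the anode: E°cell = -0.10 − (-0.28) = +0.18 V, n = 2.
Overall: Pb²⁺(aq) + Co(s) → Pb(s) + Co²⁺(aq)
Q = [Co²⁺] / ([Pb²⁺]); log Q = 3.682.
E = E° − (0.0592/n) log Q = +0.18 − (0.0592/2)(3.682) = +0.071 V.

+0.071 V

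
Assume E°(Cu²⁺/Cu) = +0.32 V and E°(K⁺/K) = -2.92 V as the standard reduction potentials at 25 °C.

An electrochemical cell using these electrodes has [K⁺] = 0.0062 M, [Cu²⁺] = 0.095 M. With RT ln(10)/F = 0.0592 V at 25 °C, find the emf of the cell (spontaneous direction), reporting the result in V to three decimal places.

+3.340 V

Cu²⁺/Cu is the cathode (higher E°), K⁺/K the anode: E°cell = +0.32 − (-2.92) = +3.24 V, n = 2.
Overall: Cu²⁺(aq) + 2 K(s) → Cu(s) + 2 K⁺(aq)
Q = [K⁺]^2 / ([Cu²⁺]); log Q = -3.393.
E = E° − (0.0592/n) log Q = +3.24 − (0.0592/2)(-3.393) = +3.340 V.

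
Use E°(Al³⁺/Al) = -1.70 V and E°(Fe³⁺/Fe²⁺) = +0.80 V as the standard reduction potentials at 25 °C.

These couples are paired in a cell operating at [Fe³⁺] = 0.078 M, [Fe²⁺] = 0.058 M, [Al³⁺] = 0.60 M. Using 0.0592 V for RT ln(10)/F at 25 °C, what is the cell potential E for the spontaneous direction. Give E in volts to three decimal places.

Fe³⁺/Fe²⁺ is the cathode (higher E°), Al³⁺/Al the anode: E°cell = +0.80 − (-1.70) = +2.50 V, n = 3.
Overall: 3 Fe³⁺(aq) + Al(s) → 3 Fe²⁺(aq) + Al³⁺(aq)
Q = [Fe²⁺]^3·[Al³⁺] / ([Fe³⁺]^3); log Q = -0.608.
E = E° − (0.0592/n) log Q = +2.50 − (0.0592/3)(-0.608) = +2.512 V.

+2.512 V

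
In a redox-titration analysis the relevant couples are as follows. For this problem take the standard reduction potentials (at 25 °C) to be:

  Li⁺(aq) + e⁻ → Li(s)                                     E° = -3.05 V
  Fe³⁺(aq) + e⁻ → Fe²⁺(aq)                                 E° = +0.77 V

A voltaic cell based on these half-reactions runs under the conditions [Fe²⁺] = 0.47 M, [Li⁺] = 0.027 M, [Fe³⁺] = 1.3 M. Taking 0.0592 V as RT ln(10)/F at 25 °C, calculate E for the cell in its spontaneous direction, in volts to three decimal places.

Fe³⁺/Fe²⁺ is the cathode (higher E°), Li⁺/Li the anode: E°cell = +0.77 − (-3.05) = +3.82 V, n = 1.
Overall: Fe³⁺(aq) + Li(s) → Fe²⁺(aq) + Li⁺(aq)
Q = [Fe²⁺]·[Li⁺] / ([Fe³⁺]); log Q = -2.010.
E = E° − (0.0592/n) log Q = +3.82 − (0.0592/1)(-2.010) = +3.939 V.

+3.939 V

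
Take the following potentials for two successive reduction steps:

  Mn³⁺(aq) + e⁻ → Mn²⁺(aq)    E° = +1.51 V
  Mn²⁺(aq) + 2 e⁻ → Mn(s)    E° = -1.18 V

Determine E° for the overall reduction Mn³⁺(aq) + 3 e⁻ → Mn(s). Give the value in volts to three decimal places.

-0.283 V

Standard free energies of sequential steps add: ΔG°₃ = ΔG°₁ + ΔG°₂, so n₃E°₃ = n₁E°₁ + n₂E°₂.
E°₃ = (1×+1.51 + 2×-1.18) / 3 = (-0.850) / 3 = -0.283 V.
Simply averaging or adding the two E° values would be wrong; the electron-weighted sum is required.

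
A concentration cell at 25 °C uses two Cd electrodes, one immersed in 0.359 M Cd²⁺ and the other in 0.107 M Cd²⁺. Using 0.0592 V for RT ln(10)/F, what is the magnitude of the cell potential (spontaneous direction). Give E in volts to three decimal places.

For a concentration cell E°cell = 0. The 0.359 M side is the cathode (reduction is favoured where [Cd²⁺] is higher).
With n = 2, E = −(0.0592/2) log([Cd²⁺]ₐₙ/[Cd²⁺]꜀ₐₜ) = −(0.0592/2) log(0.107/0.359) = −(0.0592/2)(-0.526) = +0.016 V.

+0.016 V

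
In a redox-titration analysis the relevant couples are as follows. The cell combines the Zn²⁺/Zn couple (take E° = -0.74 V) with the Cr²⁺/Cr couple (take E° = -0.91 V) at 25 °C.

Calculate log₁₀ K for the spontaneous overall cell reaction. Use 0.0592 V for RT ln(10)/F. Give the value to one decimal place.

5.7

Cathode: Zn²⁺/Zn; anode: Cr²⁺/Cr. E°cell = +0.17 V, n = 2.
log K = nE°cell / 0.0592 = (2)(+0.17) / 0.0592 = 5.7.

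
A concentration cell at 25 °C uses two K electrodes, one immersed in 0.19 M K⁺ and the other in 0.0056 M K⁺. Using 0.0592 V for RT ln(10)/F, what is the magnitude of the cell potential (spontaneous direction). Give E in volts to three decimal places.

+0.091 V

For a concentration cell E°cell = 0. The 0.19 M side is the cathode (reduction is favoured where [K⁺] is higher).
With n = 1, E = −(0.0592/1) log([K⁺]ₐₙ/[K⁺]꜀ₐₜ) = −(0.0592/1) log(0.0056/0.19) = −(0.0592/1)(-1.531) = +0.091 V.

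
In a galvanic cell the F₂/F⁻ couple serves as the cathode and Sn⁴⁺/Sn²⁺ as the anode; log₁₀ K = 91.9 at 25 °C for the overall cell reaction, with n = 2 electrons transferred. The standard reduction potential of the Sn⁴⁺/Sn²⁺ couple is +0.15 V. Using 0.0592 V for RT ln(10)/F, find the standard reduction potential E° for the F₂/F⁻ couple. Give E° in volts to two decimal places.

E°cell = (0.0592/n)·log K = (0.0592/2)(91.9) = +2.720 V.
Since F₂/F⁻ is the cathode and Sn⁴⁺/Sn²⁺ the anode, E°cell = E°(F₂/F⁻) − E°(Sn⁴⁺/Sn²⁺).
So E°(F₂/F⁻) = E°cell + E°(Sn⁴⁺/Sn²⁺) = +2.720 + (+0.15) = +2.87 V.

+2.87 V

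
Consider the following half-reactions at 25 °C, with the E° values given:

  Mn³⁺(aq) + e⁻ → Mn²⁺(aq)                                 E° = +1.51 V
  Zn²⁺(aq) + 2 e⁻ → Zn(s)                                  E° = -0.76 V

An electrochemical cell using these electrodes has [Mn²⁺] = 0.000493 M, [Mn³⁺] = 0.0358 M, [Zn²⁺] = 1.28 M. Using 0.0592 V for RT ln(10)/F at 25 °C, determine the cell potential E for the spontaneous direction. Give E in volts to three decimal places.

Mn³⁺/Mn²⁺ is the cathode (higher E°), Zn²⁺/Zn the anode: E°cell = +1.51 − (-0.76) = +2.27 V, n = 2.
Overall: 2 Mn³⁺(aq) + Zn(s) → 2 Mn²⁺(aq) + Zn²⁺(aq)
Q = [Mn²⁺]^2·[Zn²⁺] / ([Mn³⁺]^2); log Q = -3.615.
E = E° − (0.0592/n) log Q = +2.27 − (0.0592/2)(-3.615) = +2.377 V.

+2.377 V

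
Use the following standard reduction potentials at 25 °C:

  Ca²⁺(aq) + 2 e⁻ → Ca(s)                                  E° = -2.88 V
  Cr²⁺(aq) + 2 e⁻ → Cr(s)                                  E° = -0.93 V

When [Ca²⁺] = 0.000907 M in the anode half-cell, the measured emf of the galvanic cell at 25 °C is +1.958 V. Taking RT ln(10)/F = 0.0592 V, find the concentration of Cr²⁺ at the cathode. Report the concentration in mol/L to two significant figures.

Cr²⁺/Cr is the cathode, Ca²⁺/Ca the anode: E°cell = +1.95 V, n = 2.
Overall reaction: Cr²⁺(aq) + Ca(s) → Cr(s) + Ca²⁺(aq); Q = [Ca²⁺]^1/[Cr²⁺]^1.
From E = E° − (0.0592/n) log Q: log Q = (E° − E)·n/0.0592 = (+1.95 − (+1.958))·2/0.0592 = -0.2703.
So 1·log[Cr²⁺] = 1·log(0.000907) − log Q = -3.0424 − (-0.2703) = -2.7721; [Cr²⁺] = 10^(-2.7721) ≈ 0.0017 M.

0.0017 M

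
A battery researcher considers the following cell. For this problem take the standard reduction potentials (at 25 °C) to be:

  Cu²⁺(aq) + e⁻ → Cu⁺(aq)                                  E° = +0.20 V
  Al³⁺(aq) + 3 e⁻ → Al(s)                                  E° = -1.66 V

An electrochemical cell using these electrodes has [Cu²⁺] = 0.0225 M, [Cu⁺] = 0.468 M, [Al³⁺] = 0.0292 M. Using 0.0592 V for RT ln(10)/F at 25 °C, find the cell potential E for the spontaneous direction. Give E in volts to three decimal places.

Cu²⁺/Cu⁺ is the cathode (higher E°), Al³⁺/Al the anode: E°cell = +0.20 − (-1.66) = +1.86 V, n = 3.
Overall: 3 Cu²⁺(aq) + Al(s) → 3 Cu⁺(aq) + Al³⁺(aq)
Q = [Cu⁺]^3·[Al³⁺] / ([Cu²⁺]^3); log Q = 2.420.
E = E° − (0.0592/n) log Q = +1.86 − (0.0592/3)(2.420) = +1.812 V.

+1.812 V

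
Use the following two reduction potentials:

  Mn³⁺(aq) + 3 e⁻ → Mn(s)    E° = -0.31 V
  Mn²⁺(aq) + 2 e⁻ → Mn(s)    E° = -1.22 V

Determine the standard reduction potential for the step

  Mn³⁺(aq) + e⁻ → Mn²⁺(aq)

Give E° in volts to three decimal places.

+1.510 V

Sequential free energies add, so n₃E°₃ = n₁E°₁ + n₂E°₂.
With n₃ = 3, and the known step contributing 2×(-1.22) V, the unknown satisfies 1·E° = 3×(-0.31) − 2×(-1.22) = +1.510.
E° = +1.510 / 1 = +1.510 V.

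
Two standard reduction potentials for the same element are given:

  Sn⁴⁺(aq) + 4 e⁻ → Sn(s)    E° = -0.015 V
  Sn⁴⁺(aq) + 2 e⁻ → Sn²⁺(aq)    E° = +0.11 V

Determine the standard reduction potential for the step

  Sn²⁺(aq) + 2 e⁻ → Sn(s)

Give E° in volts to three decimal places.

Sequential free energies add, so n₃E°₃ = n₁E°₁ + n₂E°₂.
With n₃ = 4, and the known step contributing 2×(+0.11) V, the unknown satisfies 2·E° = 4×(-0.015) − 2×(+0.11) = -0.280.
E° = -0.280 / 2 = -0.140 V.

-0.140 V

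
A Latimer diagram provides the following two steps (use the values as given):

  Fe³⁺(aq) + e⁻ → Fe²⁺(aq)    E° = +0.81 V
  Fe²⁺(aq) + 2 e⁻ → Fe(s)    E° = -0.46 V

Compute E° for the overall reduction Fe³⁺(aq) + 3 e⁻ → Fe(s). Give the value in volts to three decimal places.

-0.037 V

Since ΔG° = −nFE° is additive over sequential reductions, n₃E°₃ = n₁E°₁ + n₂E°₂.
E°₃ = (1×+0.81 + 2×-0.46) / 3 = (-0.110) / 3 = -0.037 V.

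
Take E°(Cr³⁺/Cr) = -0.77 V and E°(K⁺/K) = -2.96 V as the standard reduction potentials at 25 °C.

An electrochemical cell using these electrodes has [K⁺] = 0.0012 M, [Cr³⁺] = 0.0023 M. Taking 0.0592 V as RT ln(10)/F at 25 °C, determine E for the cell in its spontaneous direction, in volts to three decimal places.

+2.311 V

Cr³⁺/Cr is the cathode (higher E°), K⁺/K the anode: E°cell = -0.77 − (-2.96) = +2.19 V, n = 3.
Overall: Cr³⁺(aq) + 3 K(s) → Cr(s) + 3 K⁺(aq)
Q = [K⁺]^3 / ([Cr³⁺]); log Q = -6.124.
E = E° − (0.0592/n) log Q = +2.19 − (0.0592/3)(-6.124) = +2.311 V.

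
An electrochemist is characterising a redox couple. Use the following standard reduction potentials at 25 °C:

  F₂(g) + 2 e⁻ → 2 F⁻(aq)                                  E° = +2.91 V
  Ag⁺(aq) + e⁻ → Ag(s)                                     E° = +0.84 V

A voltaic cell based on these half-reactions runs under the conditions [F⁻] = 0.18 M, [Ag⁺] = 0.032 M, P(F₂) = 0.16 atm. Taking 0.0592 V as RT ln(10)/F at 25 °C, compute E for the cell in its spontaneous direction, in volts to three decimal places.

+2.179 V

F₂/F⁻ is the cathode (higher E°), Ag⁺/Ag the anode: E°cell = +2.91 − (+0.84) = +2.07 V, n = 2.
Overall: F₂(g) + 2 Ag(s) → 2 F⁻(aq) + 2 Ag⁺(aq)
Q = [F⁻]^2·[Ag⁺]^2 / (P(F₂)); log Q = -3.683.
E = E° − (0.0592/n) log Q = +2.07 − (0.0592/2)(-3.683) = +2.179 V.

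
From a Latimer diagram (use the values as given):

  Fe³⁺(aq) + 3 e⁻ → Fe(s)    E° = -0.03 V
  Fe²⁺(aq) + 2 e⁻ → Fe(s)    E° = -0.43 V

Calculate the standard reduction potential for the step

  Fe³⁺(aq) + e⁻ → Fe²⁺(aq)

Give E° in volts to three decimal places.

+0.770 V

Sequential free energies add, so n₃E°₃ = n₁E°₁ + n₂E°₂.
With n₃ = 3, and the known step contributing 2×(-0.43) V, the unknown satisfies 1·E° = 3×(-0.03) − 2×(-0.43) = +0.770.
E° = +0.770 / 1 = +0.770 V.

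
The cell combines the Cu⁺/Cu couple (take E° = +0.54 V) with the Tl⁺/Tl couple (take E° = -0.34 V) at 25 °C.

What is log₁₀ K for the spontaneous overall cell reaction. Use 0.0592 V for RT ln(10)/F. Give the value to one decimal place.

14.9

Cathode: Cu⁺/Cu; anode: Tl⁺/Tl. E°cell = +0.88 V, n = 1.
log K = nE°cell / 0.0592 = (1)(+0.88) / 0.0592 = 14.9.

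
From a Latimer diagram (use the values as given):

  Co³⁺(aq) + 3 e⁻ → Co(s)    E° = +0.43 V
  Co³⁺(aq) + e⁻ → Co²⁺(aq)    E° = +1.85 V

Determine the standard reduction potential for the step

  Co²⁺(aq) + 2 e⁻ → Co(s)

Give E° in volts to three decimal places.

Sequential free energies add, so n₃E°₃ = n₁E°₁ + n₂E°₂.
With n₃ = 3, and the known step contributing 1×(+1.85) V, the unknown satisfies 2·E° = 3×(+0.43) − 1×(+1.85) = -0.560.
E° = -0.560 / 2 = -0.280 V.

-0.280 V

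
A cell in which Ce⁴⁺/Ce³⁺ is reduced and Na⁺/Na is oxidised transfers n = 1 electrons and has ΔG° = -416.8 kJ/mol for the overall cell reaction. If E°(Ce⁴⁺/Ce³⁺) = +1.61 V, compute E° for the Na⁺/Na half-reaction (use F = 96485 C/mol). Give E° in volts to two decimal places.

E°cell = −ΔG°/(nF) = −(-416.8×10³)/((1)(96485)) = +4.320 V.
Since Ce⁴⁺/Ce³⁺ is the cathode and Na⁺/Na the anode, E°cell = E°(Ce⁴⁺/Ce³⁺) − E°(Na⁺/Na).
So E°(Na⁺/Na) = E°(Ce⁴⁺/Ce³⁺) − E°cell = (+1.61) − (+4.320) = -2.71 V.

-2.71 V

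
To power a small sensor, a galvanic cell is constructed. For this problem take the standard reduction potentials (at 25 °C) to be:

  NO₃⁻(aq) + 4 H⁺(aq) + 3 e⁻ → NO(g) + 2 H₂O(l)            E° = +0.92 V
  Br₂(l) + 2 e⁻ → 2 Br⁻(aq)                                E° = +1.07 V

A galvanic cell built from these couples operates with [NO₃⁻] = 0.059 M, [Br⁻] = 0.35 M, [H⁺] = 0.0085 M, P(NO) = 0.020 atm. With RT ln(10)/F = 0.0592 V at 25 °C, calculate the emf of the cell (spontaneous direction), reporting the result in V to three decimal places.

Br₂/Br⁻ is the cathode (higher E°), NO₃⁻/NO the anode: E°cell = +1.07 − (+0.92) = +0.15 V, n = 6.
Overall: 3 Br₂(l) + 2 NO(g) + 4 H₂O(l) → 6 Br⁻(aq) + 2 NO₃⁻(aq) + 8 H⁺(aq)
Q = [Br⁻]^6·[NO₃⁻]^2·[H⁺]^8 / (P(NO)^2); log Q = -18.361.
E = E° − (0.0592/n) log Q = +0.15 − (0.0592/6)(-18.361) = +0.331 V.

+0.331 V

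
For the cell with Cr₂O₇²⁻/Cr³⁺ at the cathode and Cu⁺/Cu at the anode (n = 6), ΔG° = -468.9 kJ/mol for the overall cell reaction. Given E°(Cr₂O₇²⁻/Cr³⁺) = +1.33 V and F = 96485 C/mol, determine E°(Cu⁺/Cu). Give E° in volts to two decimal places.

+0.52 V

E°cell = −ΔG°/(nF) = −(-468.9×10³)/((6)(96485)) = +0.810 V.
Since Cr₂O₇²⁻/Cr³⁺ is the cathode and Cu⁺/Cu the anode, E°cell = E°(Cr₂O₇²⁻/Cr³⁺) − E°(Cu⁺/Cu).
So E°(Cu⁺/Cu) = E°(Cr₂O₇²⁻/Cr³⁺) − E°cell = (+1.33) − (+0.810) = +0.52 V.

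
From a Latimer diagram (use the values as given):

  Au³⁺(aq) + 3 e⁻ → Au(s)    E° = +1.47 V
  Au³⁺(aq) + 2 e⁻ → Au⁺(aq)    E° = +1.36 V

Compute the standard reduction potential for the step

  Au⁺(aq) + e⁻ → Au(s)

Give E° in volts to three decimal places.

+1.690 V

Sequential free energies add, so n₃E°₃ = n₁E°₁ + n₂E°₂.
With n₃ = 3, and the known step contributing 2×(+1.36) V, the unknown satisfies 1·E° = 3×(+1.47) − 2×(+1.36) = +1.690.
E° = +1.690 / 1 = +1.690 V.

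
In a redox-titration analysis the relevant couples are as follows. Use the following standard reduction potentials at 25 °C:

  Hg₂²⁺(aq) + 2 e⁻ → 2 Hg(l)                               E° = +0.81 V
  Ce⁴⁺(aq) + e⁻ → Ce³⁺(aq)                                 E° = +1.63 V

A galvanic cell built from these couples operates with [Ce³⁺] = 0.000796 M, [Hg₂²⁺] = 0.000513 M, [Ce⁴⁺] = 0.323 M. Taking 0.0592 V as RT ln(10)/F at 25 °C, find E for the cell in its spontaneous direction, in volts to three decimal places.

+1.072 V

Ce⁴⁺/Ce³⁺ is the cathode (higher E°), Hg₂²⁺/Hg the anode: E°cell = +1.63 − (+0.81) = +0.82 V, n = 2.
Overall: 2 Ce⁴⁺(aq) + 2 Hg(l) → 2 Ce³⁺(aq) + Hg₂²⁺(aq)
Q = [Ce³⁺]^2·[Hg₂²⁺] / ([Ce⁴⁺]^2); log Q = -8.506.
E = E° − (0.0592/n) log Q = +0.82 − (0.0592/2)(-8.506) = +1.072 V.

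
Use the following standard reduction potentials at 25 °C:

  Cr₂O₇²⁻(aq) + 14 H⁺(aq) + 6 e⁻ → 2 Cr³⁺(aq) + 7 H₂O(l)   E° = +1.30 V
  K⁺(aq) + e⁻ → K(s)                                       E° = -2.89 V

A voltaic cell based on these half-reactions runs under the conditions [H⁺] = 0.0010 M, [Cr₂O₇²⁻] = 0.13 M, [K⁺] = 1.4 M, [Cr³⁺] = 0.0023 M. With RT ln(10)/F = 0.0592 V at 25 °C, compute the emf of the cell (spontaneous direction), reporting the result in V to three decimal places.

Cr₂O₇²⁻/Cr³⁺ is the cathode (higher E°), K⁺/K the anode: E°cell = +1.30 − (-2.89) = +4.19 V, n = 6.
Overall: Cr₂O₇²⁻(aq) + 14 H⁺(aq) + 6 K(s) → 2 Cr³⁺(aq) + 7 H₂O(l) + 6 K⁺(aq)
Q = [Cr³⁺]^2·[K⁺]^6 / ([Cr₂O₇²⁻]·[H⁺]^14); log Q = 38.486.
E = E° − (0.0592/n) log Q = +4.19 − (0.0592/6)(38.486) = +3.810 V.

+3.810 V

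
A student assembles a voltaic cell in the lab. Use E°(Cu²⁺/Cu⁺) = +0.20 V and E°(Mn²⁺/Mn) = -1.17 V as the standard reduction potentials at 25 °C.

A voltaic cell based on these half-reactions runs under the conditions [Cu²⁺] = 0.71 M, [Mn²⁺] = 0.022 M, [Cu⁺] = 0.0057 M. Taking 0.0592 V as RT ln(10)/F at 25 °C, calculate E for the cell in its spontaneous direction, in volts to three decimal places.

+1.543 V

Cu²⁺/Cu⁺ is the cathode (higher E°), Mn²⁺/Mn the anode: E°cell = +0.20 − (-1.17) = +1.37 V, n = 2.
Overall: 2 Cu²⁺(aq) + Mn(s) → 2 Cu⁺(aq) + Mn²⁺(aq)
Q = [Cu⁺]^2·[Mn²⁺] / ([Cu²⁺]^2); log Q = -5.848.
E = E° − (0.0592/n) log Q = +1.37 − (0.0592/2)(-5.848) = +1.543 V.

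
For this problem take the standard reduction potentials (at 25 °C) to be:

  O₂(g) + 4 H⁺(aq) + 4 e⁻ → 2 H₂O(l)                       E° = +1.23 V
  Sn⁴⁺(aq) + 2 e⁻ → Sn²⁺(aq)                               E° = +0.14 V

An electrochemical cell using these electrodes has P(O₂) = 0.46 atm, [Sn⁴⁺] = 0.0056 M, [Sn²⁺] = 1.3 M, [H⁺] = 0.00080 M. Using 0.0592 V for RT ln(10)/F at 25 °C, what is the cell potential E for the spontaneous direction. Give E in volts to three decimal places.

+0.972 V

O₂/H₂O is the cathode (higher E°), Sn⁴⁺/Sn²⁺ the anode: E°cell = +1.23 − (+0.14) = +1.09 V, n = 4.
Overall: O₂(g) + 4 H⁺(aq) + 2 Sn²⁺(aq) → 2 H₂O(l) + 2 Sn⁴⁺(aq)
Q = [Sn⁴⁺]^2 / (P(O₂)·[H⁺]^4·[Sn²⁺]^2); log Q = 7.993.
E = E° − (0.0592/n) log Q = +1.09 − (0.0592/4)(7.993) = +0.972 V.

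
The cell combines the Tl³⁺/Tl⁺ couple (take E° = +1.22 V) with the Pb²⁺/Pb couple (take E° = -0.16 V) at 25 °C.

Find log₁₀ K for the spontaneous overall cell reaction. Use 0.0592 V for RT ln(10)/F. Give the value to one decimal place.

46.6

Cathode: Tl³⁺/Tl⁺; anode: Pb²⁺/Pb. E°cell = +1.38 V, n = 2.
log K = nE°cell / 0.0592 = (2)(+1.38) / 0.0592 = 46.6.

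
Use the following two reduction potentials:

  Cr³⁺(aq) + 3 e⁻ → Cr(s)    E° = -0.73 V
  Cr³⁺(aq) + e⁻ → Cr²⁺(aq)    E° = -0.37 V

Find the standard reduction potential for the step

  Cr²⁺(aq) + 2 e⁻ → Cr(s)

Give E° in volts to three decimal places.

-0.910 V

Sequential free energies add, so n₃E°₃ = n₁E°₁ + n₂E°₂.
With n₃ = 3, and the known step contributing 1×(-0.37) V, the unknown satisfies 2·E° = 3×(-0.73) − 1×(-0.37) = -1.820.
E° = -1.820 / 2 = -0.910 V.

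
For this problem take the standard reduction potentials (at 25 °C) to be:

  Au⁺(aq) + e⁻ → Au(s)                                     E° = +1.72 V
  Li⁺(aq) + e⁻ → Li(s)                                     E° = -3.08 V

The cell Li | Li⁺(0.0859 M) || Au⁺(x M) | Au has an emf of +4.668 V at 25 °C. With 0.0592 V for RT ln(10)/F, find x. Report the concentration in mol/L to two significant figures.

0.00051 M

Au⁺/Au is the cathode, Li⁺/Li the anode: E°cell = +4.80 V, n = 1.
Overall reaction: Au⁺(aq) + Li(s) → Au(s) + Li⁺(aq); Q = [Li⁺]^1/[Au⁺]^1.
From E = E° − (0.0592/n) log Q: log Q = (E° − E)·n/0.0592 = (+4.80 − (+4.668))·1/0.0592 = 2.2297.
So 1·log[Au⁺] = 1·log(0.0859) − log Q = -1.0660 − (2.2297) = -3.2957; [Au⁺] = 10^(-3.2957) ≈ 0.00051 M.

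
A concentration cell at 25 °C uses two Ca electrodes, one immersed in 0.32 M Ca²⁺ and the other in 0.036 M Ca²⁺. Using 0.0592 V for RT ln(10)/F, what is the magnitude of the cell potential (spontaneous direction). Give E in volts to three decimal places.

+0.028 V

For a concentration cell E°cell = 0. The 0.32 M side is the cathode (reduction is favoured where [Ca²⁺] is higher).
With n = 2, E = −(0.0592/2) log([Ca²⁺]ₐₙ/[Ca²⁺]꜀ₐₜ) = −(0.0592/2) log(0.036/0.32) = −(0.0592/2)(-0.949) = +0.028 V.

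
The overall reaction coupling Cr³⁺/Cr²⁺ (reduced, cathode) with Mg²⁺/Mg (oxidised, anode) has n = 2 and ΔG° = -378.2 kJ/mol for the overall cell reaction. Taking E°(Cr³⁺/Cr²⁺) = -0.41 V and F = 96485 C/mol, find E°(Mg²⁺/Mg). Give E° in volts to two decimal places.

E°cell = −ΔG°/(nF) = −(-378.2×10³)/((2)(96485)) = +1.960 V.
Since Cr³⁺/Cr²⁺ is the cathode and Mg²⁺/Mg the anode, E°cell = E°(Cr³⁺/Cr²⁺) − E°(Mg²⁺/Mg).
So E°(Mg²⁺/Mg) = E°(Cr³⁺/Cr²⁺) − E°cell = (-0.41) − (+1.960) = -2.37 V.

-2.37 V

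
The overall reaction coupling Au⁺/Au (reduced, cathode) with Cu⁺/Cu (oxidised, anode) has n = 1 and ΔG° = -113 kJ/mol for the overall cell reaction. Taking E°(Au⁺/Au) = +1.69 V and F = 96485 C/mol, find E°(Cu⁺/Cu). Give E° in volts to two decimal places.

E°cell = −ΔG°/(nF) = −(-113×10³)/((1)(96485)) = +1.171 V.
Since Au⁺/Au is the cathode and Cu⁺/Cu the anode, E°cell = E°(Au⁺/Au) − E°(Cu⁺/Cu).
So E°(Cu⁺/Cu) = E°(Au⁺/Au) − E°cell = (+1.69) − (+1.171) = +0.52 V.

+0.52 V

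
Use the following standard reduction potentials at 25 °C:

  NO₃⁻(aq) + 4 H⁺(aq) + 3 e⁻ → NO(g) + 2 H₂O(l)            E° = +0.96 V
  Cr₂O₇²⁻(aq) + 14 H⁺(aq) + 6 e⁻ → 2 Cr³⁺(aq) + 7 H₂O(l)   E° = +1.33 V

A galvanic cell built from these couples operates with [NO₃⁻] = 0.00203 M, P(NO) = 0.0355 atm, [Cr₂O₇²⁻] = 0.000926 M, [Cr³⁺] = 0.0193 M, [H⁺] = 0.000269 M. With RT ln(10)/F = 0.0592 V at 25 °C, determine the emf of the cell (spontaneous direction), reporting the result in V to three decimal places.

Cr₂O₇²⁻/Cr³⁺ is the cathode (higher E°), NO₃⁻/NO the anode: E°cell = +1.33 − (+0.96) = +0.37 V, n = 6.
Overall: Cr₂O₇²⁻(aq) + 6 H⁺(aq) + 2 NO(g) → 2 Cr³⁺(aq) + 3 H₂O(l) + 2 NO₃⁻(aq)
Q = [Cr³⁺]^2·[NO₃⁻]^2 / ([Cr₂O₇²⁻]·[H⁺]^6·P(NO)^2); log Q = 18.541.
E = E° − (0.0592/n) log Q = +0.37 − (0.0592/6)(18.541) = +0.187 V.

+0.187 V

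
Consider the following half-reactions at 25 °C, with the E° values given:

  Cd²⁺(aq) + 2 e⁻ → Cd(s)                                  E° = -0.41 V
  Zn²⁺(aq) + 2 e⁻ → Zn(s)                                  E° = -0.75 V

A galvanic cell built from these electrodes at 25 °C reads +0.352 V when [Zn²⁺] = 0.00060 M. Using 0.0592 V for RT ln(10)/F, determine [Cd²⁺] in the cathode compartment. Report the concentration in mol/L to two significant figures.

Cd²⁺/Cd is the cathode, Zn²⁺/Zn the anode: E°cell = +0.34 V, n = 2.
Overall reaction: Cd²⁺(aq) + Zn(s) → Cd(s) + Zn²⁺(aq); Q = [Zn²⁺]^1/[Cd²⁺]^1.
From E = E° − (0.0592/n) log Q: log Q = (E° − E)·n/0.0592 = (+0.34 − (+0.352))·2/0.0592 = -0.4054.
So 1·log[Cd²⁺] = 1·log(0.0006) − log Q = -3.2218 − (-0.4054) = -2.8164; [Cd²⁺] = 10^(-2.8164) ≈ 0.0015 M.

0.0015 M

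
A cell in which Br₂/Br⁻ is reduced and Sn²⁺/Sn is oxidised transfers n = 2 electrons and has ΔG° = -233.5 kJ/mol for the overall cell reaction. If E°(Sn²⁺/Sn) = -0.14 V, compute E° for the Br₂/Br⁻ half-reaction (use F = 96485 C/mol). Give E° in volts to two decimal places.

+1.07 V

E°cell = −ΔG°/(nF) = −(-233.5×10³)/((2)(96485)) = +1.210 V.
Since Br₂/Br⁻ is the cathode and Sn²⁺/Sn the anode, E°cell = E°(Br₂/Br⁻) − E°(Sn²⁺/Sn).
So E°(Br₂/Br⁻) = E°cell + E°(Sn²⁺/Sn) = +1.210 + (-0.14) = +1.07 V.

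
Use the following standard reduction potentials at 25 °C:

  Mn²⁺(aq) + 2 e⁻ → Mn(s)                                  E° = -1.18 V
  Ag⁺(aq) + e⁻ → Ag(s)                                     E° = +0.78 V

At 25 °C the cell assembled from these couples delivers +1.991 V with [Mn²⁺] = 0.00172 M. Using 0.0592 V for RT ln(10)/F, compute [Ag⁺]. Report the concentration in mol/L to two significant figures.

0.14 M

Ag⁺/Ag is the cathode, Mn²⁺/Mn the anode: E°cell = +1.96 V, n = 2.
Overall reaction: 2 Ag⁺(aq) + Mn(s) → 2 Ag(s) + Mn²⁺(aq); Q = [Mn²⁺]^1/[Ag⁺]^2.
From E = E° − (0.0592/n) log Q: log Q = (E° − E)·n/0.0592 = (+1.96 − (+1.991))·2/0.0592 = -1.0473.
So 2·log[Ag⁺] = 1·log(0.00172) − log Q = -2.7645 − (-1.0473) = -1.7172; log[Ag⁺] = -1.7172 / 2 = -0.8586; [Ag⁺] = 10^(-0.8586) ≈ 0.14 M.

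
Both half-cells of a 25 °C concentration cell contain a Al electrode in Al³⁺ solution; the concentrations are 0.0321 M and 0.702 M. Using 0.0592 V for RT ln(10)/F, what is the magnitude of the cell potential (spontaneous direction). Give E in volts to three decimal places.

+0.026 V

For a concentration cell E°cell = 0. The 0.702 M side is the cathode (reduction is favoured where [Al³⁺] is higher).
With n = 3, E = −(0.0592/3) log([Al³⁺]ₐₙ/[Al³⁺]꜀ₐₜ) = −(0.0592/3) log(0.0321/0.702) = −(0.0592/3)(-1.340) = +0.026 V.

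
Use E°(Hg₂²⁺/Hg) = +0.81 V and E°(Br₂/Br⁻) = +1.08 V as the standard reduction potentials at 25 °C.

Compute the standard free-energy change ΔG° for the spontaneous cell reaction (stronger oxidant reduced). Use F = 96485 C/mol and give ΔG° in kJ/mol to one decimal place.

Br₂/Br⁻ (E° = +1.08 V) is the cathode; Hg₂²⁺/Hg (E° = +0.81 V) is the anode, so E°cell = +0.27 V.
Balancing electrons gives n = 2 (lcm of 2 and 2).
ΔG° = −nFE° = −(2)(96485)(+0.27) = -52,102 J = -52.1 kJ/mol.

-52.1 kJ/mol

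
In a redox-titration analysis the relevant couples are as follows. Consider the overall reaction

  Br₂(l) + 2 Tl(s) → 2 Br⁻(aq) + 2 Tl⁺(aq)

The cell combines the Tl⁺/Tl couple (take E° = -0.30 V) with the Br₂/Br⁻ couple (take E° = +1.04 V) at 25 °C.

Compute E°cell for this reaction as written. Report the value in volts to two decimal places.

+1.34 V

The Br₂/Br⁻ couple has the higher reduction potential, so it is the cathode; Tl⁺/Tl is oxidised at the anode.
E°cell = E°(cathode) − E°(anode) = (+1.04) − (-0.30) = +1.34 V.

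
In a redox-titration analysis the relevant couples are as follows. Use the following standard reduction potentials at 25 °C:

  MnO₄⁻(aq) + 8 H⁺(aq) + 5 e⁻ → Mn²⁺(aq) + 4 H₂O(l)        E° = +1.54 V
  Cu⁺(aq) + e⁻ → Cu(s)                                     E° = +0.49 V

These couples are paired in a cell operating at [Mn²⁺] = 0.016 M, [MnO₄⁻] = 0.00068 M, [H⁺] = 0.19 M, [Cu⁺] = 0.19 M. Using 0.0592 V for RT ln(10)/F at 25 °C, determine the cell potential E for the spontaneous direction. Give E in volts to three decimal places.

MnO₄⁻/Mn²⁺ is the cathode (higher E°), Cu⁺/Cu the anode: E°cell = +1.54 − (+0.49) = +1.05 V, n = 5.
Overall: MnO₄⁻(aq) + 8 H⁺(aq) + 5 Cu(s) → Mn²⁺(aq) + 4 H₂O(l) + 5 Cu⁺(aq)
Q = [Mn²⁺]·[Cu⁺]^5 / ([MnO₄⁻]·[H⁺]^8); log Q = 3.535.
E = E° − (0.0592/n) log Q = +1.05 − (0.0592/5)(3.535) = +1.008 V.

+1.008 V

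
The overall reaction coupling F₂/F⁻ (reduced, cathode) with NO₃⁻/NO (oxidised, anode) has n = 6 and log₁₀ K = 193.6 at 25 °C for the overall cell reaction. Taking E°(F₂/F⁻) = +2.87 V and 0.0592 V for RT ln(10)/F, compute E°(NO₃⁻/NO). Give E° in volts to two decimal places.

+0.96 V

E°cell = (0.0592/n)·log K = (0.0592/6)(193.6) = +1.910 V.
Since F₂/F⁻ is the cathode and NO₃⁻/NO the anode, E°cell = E°(F₂/F⁻) − E°(NO₃⁻/NO).
So E°(NO₃⁻/NO) = E°(F₂/F⁻) − E°cell = (+2.87) − (+1.910) = +0.96 V.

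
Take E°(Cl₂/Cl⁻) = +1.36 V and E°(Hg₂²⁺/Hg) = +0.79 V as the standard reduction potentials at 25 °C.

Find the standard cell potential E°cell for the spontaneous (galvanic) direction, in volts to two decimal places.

+0.57 V

The Cl₂/Cl⁻ couple has the higher reduction potential, so it is the cathode; Hg₂²⁺/Hg is oxidised at the anode.
E°cell = E°(cathode) − E°(anode) = (+1.36) − (+0.79) = +0.57 V.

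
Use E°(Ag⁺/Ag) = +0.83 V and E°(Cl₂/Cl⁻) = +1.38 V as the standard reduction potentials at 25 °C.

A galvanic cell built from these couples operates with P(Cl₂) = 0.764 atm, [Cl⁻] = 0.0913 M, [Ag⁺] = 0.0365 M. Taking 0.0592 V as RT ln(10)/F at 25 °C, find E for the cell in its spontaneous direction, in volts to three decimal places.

Cl₂/Cl⁻ is the cathode (higher E°), Ag⁺/Ag the anode: E°cell = +1.38 − (+0.83) = +0.55 V, n = 2.
Overall: Cl₂(g) + 2 Ag(s) → 2 Cl⁻(aq) + 2 Ag⁺(aq)
Q = [Cl⁻]^2·[Ag⁺]^2 / (P(Cl₂)); log Q = -4.838.
E = E° − (0.0592/n) log Q = +0.55 − (0.0592/2)(-4.838) = +0.693 V.

+0.693 V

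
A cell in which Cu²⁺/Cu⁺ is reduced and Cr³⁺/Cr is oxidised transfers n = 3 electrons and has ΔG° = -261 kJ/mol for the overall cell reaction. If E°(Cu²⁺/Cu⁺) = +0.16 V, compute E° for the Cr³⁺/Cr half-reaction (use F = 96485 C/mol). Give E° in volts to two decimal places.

E°cell = −ΔG°/(nF) = −(-261×10³)/((3)(96485)) = +0.902 V.
Since Cu²⁺/Cu⁺ is the cathode and Cr³⁺/Cr the anode, E°cell = E°(Cu²⁺/Cu⁺) − E°(Cr³⁺/Cr).
So E°(Cr³⁺/Cr) = E°(Cu²⁺/Cu⁺) − E°cell = (+0.16) − (+0.902) = -0.74 V.

-0.74 V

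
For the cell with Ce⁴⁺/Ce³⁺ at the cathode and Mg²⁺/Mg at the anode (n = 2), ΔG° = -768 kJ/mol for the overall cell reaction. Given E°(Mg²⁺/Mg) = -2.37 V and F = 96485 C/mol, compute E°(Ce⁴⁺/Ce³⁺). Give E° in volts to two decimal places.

+1.61 V

E°cell = −ΔG°/(nF) = −(-768×10³)/((2)(96485)) = +3.980 V.
Since Ce⁴⁺/Ce³⁺ is the cathode and Mg²⁺/Mg the anode, E°cell = E°(Ce⁴⁺/Ce³⁺) − E°(Mg²⁺/Mg).
So E°(Ce⁴⁺/Ce³⁺) = E°cell + E°(Mg²⁺/Mg) = +3.980 + (-2.37) = +1.61 V.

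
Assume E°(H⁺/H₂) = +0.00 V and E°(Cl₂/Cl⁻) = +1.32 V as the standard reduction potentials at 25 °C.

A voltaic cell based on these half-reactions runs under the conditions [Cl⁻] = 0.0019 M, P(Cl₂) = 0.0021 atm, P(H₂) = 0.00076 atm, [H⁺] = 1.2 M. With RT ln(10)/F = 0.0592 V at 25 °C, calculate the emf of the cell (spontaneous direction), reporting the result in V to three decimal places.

Cl₂/Cl⁻ is the cathode (higher E°), H⁺/H₂ the anode: E°cell = +1.32 − (+0.00) = +1.32 V, n = 2.
Overall: Cl₂(g) + H₂(g) → 2 Cl⁻(aq) + 2 H⁺(aq)
Q = [Cl⁻]^2·[H⁺]^2 / (P(Cl₂)·P(H₂)); log Q = 0.513.
E = E° − (0.0592/n) log Q = +1.32 − (0.0592/2)(0.513) = +1.305 V.

+1.305 V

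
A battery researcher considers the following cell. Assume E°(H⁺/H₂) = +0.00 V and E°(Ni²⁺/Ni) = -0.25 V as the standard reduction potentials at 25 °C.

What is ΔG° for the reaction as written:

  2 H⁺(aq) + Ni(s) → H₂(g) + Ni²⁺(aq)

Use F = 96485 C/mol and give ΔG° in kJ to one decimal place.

-48.2 kJ

As written, H⁺/H₂ is reduced (cathode) and Ni²⁺/Ni is oxidised (anode), so E°cell = (+0.00) − (-0.25) = +0.25 V.
Balancing electrons gives n = 2.
ΔG° = −nFE° = −(2)(96485)(+0.25) = -48,242 J = -48.2 kJ.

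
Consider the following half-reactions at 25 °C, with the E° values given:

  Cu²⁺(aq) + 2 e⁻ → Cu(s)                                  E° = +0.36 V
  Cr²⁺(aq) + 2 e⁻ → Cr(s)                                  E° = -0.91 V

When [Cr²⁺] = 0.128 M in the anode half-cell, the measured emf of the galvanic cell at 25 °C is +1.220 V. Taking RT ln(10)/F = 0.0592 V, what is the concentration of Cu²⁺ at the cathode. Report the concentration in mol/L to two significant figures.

0.0026 M

Cu²⁺/Cu is the cathode, Cr²⁺/Cr the anode: E°cell = +1.27 V, n = 2.
Overall reaction: Cu²⁺(aq) + Cr(s) → Cu(s) + Cr²⁺(aq); Q = [Cr²⁺]^1/[Cu²⁺]^1.
From E = E° − (0.0592/n) log Q: log Q = (E° − E)·n/0.0592 = (+1.27 − (+1.220))·2/0.0592 = 1.6892.
So 1·log[Cu²⁺] = 1·log(0.128) − log Q = -0.8928 − (1.6892) = -2.5820; [Cu²⁺] = 10^(-2.5820) ≈ 0.0026 M.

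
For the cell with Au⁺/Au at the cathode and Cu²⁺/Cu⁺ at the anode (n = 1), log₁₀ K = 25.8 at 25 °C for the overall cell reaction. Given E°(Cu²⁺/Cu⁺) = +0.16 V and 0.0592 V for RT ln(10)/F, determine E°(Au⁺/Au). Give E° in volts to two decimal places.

+1.69 V

E°cell = (0.0592/n)·log K = (0.0592/1)(25.8) = +1.527 V.
Since Au⁺/Au is the cathode and Cu²⁺/Cu⁺ the anode, E°cell = E°(Au⁺/Au) − E°(Cu²⁺/Cu⁺).
So E°(Au⁺/Au) = E°cell + E°(Cu²⁺/Cu⁺) = +1.527 + (+0.16) = +1.69 V.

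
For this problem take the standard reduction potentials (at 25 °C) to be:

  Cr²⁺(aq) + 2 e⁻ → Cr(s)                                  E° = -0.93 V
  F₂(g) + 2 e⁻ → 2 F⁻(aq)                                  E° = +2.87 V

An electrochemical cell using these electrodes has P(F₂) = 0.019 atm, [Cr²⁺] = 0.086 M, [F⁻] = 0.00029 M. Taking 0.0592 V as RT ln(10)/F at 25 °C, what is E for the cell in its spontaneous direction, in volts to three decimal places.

+3.990 V

F₂/F⁻ is the cathode (higher E°), Cr²⁺/Cr the anode: E°cell = +2.87 − (-0.93) = +3.80 V, n = 2.
Overall: F₂(g) + Cr(s) → 2 F⁻(aq) + Cr²⁺(aq)
Q = [F⁻]^2·[Cr²⁺] / (P(F₂)); log Q = -6.419.
E = E° − (0.0592/n) log Q = +3.80 − (0.0592/2)(-6.419) = +3.990 V.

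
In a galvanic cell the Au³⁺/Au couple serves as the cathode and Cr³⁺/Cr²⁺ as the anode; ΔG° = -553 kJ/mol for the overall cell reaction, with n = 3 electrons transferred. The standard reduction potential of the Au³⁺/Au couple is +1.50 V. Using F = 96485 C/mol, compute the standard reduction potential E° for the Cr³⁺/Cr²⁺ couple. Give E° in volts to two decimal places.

-0.41 V

E°cell = −ΔG°/(nF) = −(-553×10³)/((3)(96485)) = +1.910 V.
Since Au³⁺/Au is the cathode and Cr³⁺/Cr²⁺ the anode, E°cell = E°(Au³⁺/Au) − E°(Cr³⁺/Cr²⁺).
So E°(Cr³⁺/Cr²⁺) = E°(Au³⁺/Au) − E°cell = (+1.50) − (+1.910) = -0.41 V.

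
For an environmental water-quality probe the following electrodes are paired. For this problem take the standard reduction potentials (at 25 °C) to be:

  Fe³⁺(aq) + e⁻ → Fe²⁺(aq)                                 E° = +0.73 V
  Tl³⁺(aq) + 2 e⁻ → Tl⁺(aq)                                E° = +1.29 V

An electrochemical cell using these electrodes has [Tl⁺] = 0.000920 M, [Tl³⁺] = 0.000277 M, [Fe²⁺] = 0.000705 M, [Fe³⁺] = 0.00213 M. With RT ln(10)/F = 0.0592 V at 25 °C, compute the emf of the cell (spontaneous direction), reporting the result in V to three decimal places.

+0.516 V

Tl³⁺/Tl⁺ is the cathode (higher E°), Fe³⁺/Fe²⁺ the anode: E°cell = +1.29 − (+0.73) = +0.56 V, n = 2.
Overall: Tl³⁺(aq) + 2 Fe²⁺(aq) → Tl⁺(aq) + 2 Fe³⁺(aq)
Q = [Tl⁺]·[Fe³⁺]^2 / ([Tl³⁺]·[Fe²⁺]^2); log Q = 1.482.
E = E° − (0.0592/n) log Q = +0.56 − (0.0592/2)(1.482) = +0.516 V.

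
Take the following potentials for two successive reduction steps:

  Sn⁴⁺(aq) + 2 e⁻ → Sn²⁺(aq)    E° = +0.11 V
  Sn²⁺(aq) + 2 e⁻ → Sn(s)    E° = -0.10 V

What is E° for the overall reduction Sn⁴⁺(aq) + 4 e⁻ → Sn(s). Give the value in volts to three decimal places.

Standard free energies of sequential steps add: ΔG°₃ = ΔG°₁ + ΔG°₂, so n₃E°₃ = n₁E°₁ + n₂E°₂.
E°₃ = (2×+0.11 + 2×-0.10) / 4 = (+0.020) / 4 = +0.005 V.

+0.005 V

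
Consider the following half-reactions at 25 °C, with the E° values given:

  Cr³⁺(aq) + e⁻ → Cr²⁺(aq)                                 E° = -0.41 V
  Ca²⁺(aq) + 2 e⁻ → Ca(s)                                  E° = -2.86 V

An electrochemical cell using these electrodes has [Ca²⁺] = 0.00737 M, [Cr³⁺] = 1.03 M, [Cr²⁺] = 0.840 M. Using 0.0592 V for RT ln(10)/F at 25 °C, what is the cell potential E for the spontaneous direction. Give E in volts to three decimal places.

+2.518 V

Cr³⁺/Cr²⁺ is the cathode (higher E°), Ca²⁺/Ca the anode: E°cell = -0.41 − (-2.86) = +2.45 V, n = 2.
Overall: 2 Cr³⁺(aq) + Ca(s) → 2 Cr²⁺(aq) + Ca²⁺(aq)
Q = [Cr²⁺]^2·[Ca²⁺] / ([Cr³⁺]^2); log Q = -2.310.
E = E° − (0.0592/n) log Q = +2.45 − (0.0592/2)(-2.310) = +2.518 V.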